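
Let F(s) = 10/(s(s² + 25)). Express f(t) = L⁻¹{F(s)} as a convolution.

10/(s(s² + 25)) = (1/s)·(10/(s² + 25)) = L{1}·L{2·sin(5t)}. So f(t) = 1*(2·sin(5t)) = ∫₀ᵗ 2·sin(5τ) dτ

Final answer: ∫₀ᵗ 2·sin(5τ) dτ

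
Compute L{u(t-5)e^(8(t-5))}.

u(t-a)f(t-a) with f(t)=e^(8t). L{e^(8t)} = 1/(s-8). By time shift: e^(-5s)/(s-8)

Final answer: e^(-5s)/(s-8)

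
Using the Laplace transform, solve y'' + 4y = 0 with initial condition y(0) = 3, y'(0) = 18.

L{y''} + 4L{y} = 0. s²Y - 3s - 18 + 4Y = 0. Y(s² + 4) = 3s + 18. Y = (3s + 18)/(s² + 4). Inverting: y(t) = 3cos(2t) + 9sin(2t)

Final answer: y(t) = 3cos(2t) + 9sin(2t)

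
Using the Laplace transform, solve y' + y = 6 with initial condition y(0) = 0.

sY + Y = 6/s. Y = 6/(s(s+1)). Partial fractions: Y = 6/s - 6/(s+1)

Final answer: y(t) = 6(1 - e^(-t))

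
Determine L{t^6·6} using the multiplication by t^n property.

L{6} = 6/s. d^1/ds^1[1/s] = -1/s². d^2/ds^2[1/s] = 2/s^3. d^3/ds^3[1/s] = -6/s^4. d^4/ds^4[1/s] = 24/s^5. d^5/ds^5[1/s] = -120/s^6. d^6/ds^6[1/s] = 720/s^7. So L{t^6} = (-1)^{6}·720/s^7 = 720/s^7. Then L{t^6·6} = 6·720/s^7 = 4320/s^7

Final answer: 4320/s^7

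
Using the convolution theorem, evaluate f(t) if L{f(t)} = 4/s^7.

4/s^7 = (4/s)·(1/s^6) = L{4}·L{t^5/120}. By convolution, f(t) = 4*t^5/120 = ∫₀ᵗ 4·τ^5/120 dτ = 4·t^6/720

Final answer: 4·t^6/720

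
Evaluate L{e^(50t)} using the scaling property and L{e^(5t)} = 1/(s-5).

Using L{f(at)} = (1/a)F(s/a) with a=10 and f(t) = e^(5t): L{e^(50t)} = (1/10) · 1/((s/10)-5) = (1/10) · 10/(s-50) = 1/(s-50)

Final answer: 1/(s-50)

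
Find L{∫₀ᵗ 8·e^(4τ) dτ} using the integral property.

L{∫₀ᵗ f(τ)dτ} = F(s)/s with F(s) = 8/(s-4), so L{∫₀ᵗ 8·e^(4τ) dτ} = 8/(s(s-4))

Final answer: 8/(s(s-4))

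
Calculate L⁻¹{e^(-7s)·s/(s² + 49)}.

L⁻¹{s/(s² + 49)} = cos(7t). By the time shift theorem, L⁻¹{e^(-as)F(s)} = u(t-a)f(t-a) with a=7, so L⁻¹{e^(-7s)·s/(s² + 49)} = u(t-7)·cos(7(t-7))

Final answer: u(t-7)·cos(7(t-7))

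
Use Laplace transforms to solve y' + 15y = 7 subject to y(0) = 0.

sY + 15Y = 7/s. Y = 7/(s(s+15)). Partial fractions: Y = 7/15/s - 7/15/(s+15)

Final answer: y(t) = 7/15(1 - e^(-15t))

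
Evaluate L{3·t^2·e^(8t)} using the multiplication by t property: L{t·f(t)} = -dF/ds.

Using L{t^n·e^(at)} = n!/(s-a)^(n+1), L{t^2·e^(8t)} = 2/(s-8)^3, so L{3·t^2·e^(8t)} = 3·2/(s-8)^3 = 6/(s-8)^3

Final answer: 6/(s-8)^3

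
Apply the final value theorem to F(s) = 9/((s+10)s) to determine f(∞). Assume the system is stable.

f(∞) = lim_{s→0} sF(s) = lim_{s→0} 9/(s+10) = 9/10

Final answer: 9/10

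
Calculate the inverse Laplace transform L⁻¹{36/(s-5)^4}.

L⁻¹{n!/(s-a)^(n+1)} = t^n·e^(at) with n=3, a=5. So L⁻¹{6/(s-5)^4} = t^3·e^(5t), and L⁻¹{36/(s-5)^4} = (36/6)·t^3·e^(5t) = 6·t^3·e^(5t)

Final answer: 6·t^3·e^(5t)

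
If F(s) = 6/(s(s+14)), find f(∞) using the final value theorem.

f(∞) = lim_{s→0} s·6/(s(s+14)) = lim_{s→0} 6/(s+14) = 6/14 = 3/7

Final answer: 3/7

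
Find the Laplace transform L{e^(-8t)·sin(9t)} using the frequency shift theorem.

Frequency shift: L{e^(at)f(t)} = F(s-a). L{e^(-8t)·sin(9t)} = 9/((s+8)² + 81)

Final answer: 9/((s+8)² + 81)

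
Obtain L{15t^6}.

L{t^n} = n!/s^(n+1). So L{15t^6} = 15·6!/s^7 = 10800/s^7

Final answer: 10800/s^7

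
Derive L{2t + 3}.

L{2t + 3} = 2·L{t} + 3·L{1} = 2/s² + 3/s

Final answer: 2/s² + 3/s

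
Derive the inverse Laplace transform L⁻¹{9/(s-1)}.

L⁻¹{1/(s-a)} = e^(at), so L⁻¹{1/(s-1)} = e^t, and L⁻¹{9/(s-1)} = 9·e^t

Final answer: 9·e^t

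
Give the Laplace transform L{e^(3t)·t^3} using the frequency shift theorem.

L{e^(at)·t^n} = n!/(s-a)^(n+1), so L{e^(3t)·t^3} = 6/(s-3)^4

Final answer: 6/(s-3)^4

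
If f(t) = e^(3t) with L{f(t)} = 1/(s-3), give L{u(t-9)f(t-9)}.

Time shift theorem: L{u(t-a)f(t-a)} = e^(-as)F(s). Here a=9, F(s) = 1/(s-3), so L{u(t-9)f(t-9)} = e^(-9s)·1/(s-3)

Final answer: e^(-9s)·1/(s-3)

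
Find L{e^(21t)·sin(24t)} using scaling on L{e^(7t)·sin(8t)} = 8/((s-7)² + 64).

Scaling with a=3: L{e^(21t)·sin(24t)} = (1/3) · 8/((s/3-7)² + 64). Simplifying: 24/((s-21)² + 576)

Final answer: 24/((s-21)² + 576)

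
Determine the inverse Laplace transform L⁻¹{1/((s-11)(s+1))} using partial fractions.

Decompose: A/(s-11) + B/(s+1). A = 1/12, B = -1/12. f(t) = (e^(11t) - e^(-t))/12

Final answer: (e^(11t) - e^(-t))/12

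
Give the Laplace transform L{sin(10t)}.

L{sin(ωt)} = ω/(s² + ω²), so L{sin(10t)} = 10/(s² + 100)

Final answer: 10/(s² + 100)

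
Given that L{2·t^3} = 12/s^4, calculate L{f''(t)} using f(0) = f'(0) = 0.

L{f''(t)} = s²F(s) - sf(0) - f'(0) = s²·12/s^4 - 0 - 0 = 12/s^2

Final answer: 12/s^2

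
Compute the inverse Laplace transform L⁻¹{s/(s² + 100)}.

L⁻¹{s/(s² + 100)} = cos(10t)

Final answer: cos(10t)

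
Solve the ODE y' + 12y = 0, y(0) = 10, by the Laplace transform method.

L{y'} + 12L{y} = 0. sY - 10 + 12Y = 0. Y(s+12) = 10. Y = 10/(s+12)

Final answer: y(t) = 10e^(-12t)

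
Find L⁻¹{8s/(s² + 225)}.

This is the form c·s/(s² + a²) with a = 15, c = 8. L⁻¹ = 8·cos(15t)

Final answer: 8·cos(15t)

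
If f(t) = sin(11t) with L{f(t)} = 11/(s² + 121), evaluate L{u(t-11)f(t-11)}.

Time shift theorem: L{u(t-a)f(t-a)} = e^(-as)F(s). Here a=11, F(s) = 11/(s² + 121), so L{u(t-11)f(t-11)} = e^(-11s)·11/(s² + 121)

Final answer: e^(-11s)·11/(s² + 121)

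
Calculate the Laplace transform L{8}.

L{8} = 8 · L{1} = 8/s

Final answer: 8/s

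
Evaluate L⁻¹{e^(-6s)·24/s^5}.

L⁻¹{24/s^5} = t^4. By the time shift theorem, L⁻¹{e^(-as)F(s)} = u(t-a)f(t-a) with a=6, so L⁻¹{e^(-6s)·24/s^5} = u(t-6)·(t-6)^4

Final answer: u(t-6)·(t-6)^4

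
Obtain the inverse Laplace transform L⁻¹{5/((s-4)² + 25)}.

Using frequency shift, L⁻¹{5/((s-4)² + 25)} = e^(4t)·sin(5t)

Final answer: e^(4t)·sin(5t)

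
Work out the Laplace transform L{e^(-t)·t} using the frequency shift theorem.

L{e^(at)·t^n} = n!/(s-a)^(n+1), so L{e^(-t)·t} = 1/(s+1)^2

Final answer: 1/(s+1)^2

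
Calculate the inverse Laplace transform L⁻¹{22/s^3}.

L⁻¹{n!/s^(n+1)} = t^n with n=2. So L⁻¹{2/s^3} = t^2, and L⁻¹{22/s^3} = (22/2)·t^2 = 11·t^2

Final answer: 11·t^2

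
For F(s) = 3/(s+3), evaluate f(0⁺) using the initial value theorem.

f(0⁺) = lim_{s→∞} s·3/(s+3) = lim_{s→∞} 3s/(s+3) = 3

Final answer: 3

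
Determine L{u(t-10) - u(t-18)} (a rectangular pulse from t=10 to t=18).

L{u(t-a)} = e^(-as)/s. L{u(t-10) - u(t-18)} = (e^(-10s) - e^(-18s))/s

Final answer: (e^(-10s) - e^(-18s))/s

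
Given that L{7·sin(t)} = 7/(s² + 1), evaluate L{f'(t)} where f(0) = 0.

L{f'(t)} = s·F(s) - f(0) = s·7/(s² + 1) - 0 = 7s/(s² + 1)

Final answer: 7s/(s² + 1)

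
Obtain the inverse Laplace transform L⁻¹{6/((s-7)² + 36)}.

Using frequency shift, L⁻¹{6/((s-7)² + 36)} = e^(7t)·sin(6t)

Final answer: e^(7t)·sin(6t)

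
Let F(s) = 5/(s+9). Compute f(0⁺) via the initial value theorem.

f(0⁺) = lim_{s→∞} s·5/(s+9) = lim_{s→∞} 5s/(s+9) = 5

Final answer: 5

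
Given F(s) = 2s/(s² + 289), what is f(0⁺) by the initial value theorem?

f(0⁺) = lim_{s→∞} s·2s/(s² + 289) = lim_{s→∞} 2s²/(s² + 289) = 2

Final answer: 2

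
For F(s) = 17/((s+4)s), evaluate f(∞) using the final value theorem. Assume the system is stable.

f(∞) = lim_{s→0} sF(s) = lim_{s→0} 17/(s+4) = 17/4

Final answer: 17/4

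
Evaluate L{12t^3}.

L{t^n} = n!/s^(n+1). So L{12t^3} = 12·3!/s^4 = 72/s^4

Final answer: 72/s^4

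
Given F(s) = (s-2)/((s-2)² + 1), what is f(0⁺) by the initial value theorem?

f(0⁺) = lim_{s→∞} sF(s) = lim_{s→∞} s(s-2)/((s-2)² + 1) = 1

Final answer: 1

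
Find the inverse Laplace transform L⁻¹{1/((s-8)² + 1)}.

Using frequency shift, L⁻¹{1/((s-8)² + 1)} = e^(8t)·sin(t)

Final answer: e^(8t)·sin(t)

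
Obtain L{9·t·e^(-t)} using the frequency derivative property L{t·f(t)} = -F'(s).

L{e^(-t)} = 1/(s+1). By frequency derivative: L{t·e^(-t)} = -d/ds[1/(s+1)] = -(-1)/(s+1)² = 1/(s+1)². Then L{9·t·e^(-t)} = 9·1/(s+1)² = 9/(s+1)²

Final answer: 9/(s+1)²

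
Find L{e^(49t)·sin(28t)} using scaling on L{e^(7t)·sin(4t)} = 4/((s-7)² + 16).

Scaling with a=7: L{e^(49t)·sin(28t)} = (1/7) · 4/((s/7-7)² + 16). Simplifying: 28/((s-49)² + 784)

Final answer: 28/((s-49)² + 784)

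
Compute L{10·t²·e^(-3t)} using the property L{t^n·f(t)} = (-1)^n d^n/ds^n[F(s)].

L{e^(-3t)} = 1/(s+3). d/ds[1/(s+3)] = -1/(s+3)². d²/ds²[1/(s+3)] = 2/(s+3)³. So L{t²·e^(-3t)} = (-1)² · 2/(s+3)³ = 2/(s+3)³. Then L{10·t²·e^(-3t)} = 10·2/(s+3)³ = 20/(s+3)³

Final answer: 20/(s+3)³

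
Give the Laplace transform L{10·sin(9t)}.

L{sin(ωt)} = ω/(s² + ω²), so L{sin(9t)} = 9/(s² + 81). Then L{10·sin(9t)} = 10·9/(s² + 81) = 90/(s² + 81)

Final answer: 90/(s² + 81)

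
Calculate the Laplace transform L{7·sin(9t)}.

L{sin(ωt)} = ω/(s² + ω²), so L{sin(9t)} = 9/(s² + 81). Then L{7·sin(9t)} = 7·9/(s² + 81) = 63/(s² + 81)

Final answer: 63/(s² + 81)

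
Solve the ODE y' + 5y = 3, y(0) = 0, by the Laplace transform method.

sY + 5Y = 3/s. Y = 3/(s(s+5)). Partial fractions: Y = 3/5/s - 3/5/(s+5)

Final answer: y(t) = 3/5(1 - e^(-5t))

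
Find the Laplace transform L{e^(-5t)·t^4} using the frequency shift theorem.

L{e^(at)·t^n} = n!/(s-a)^(n+1), so L{e^(-5t)·t^4} = 24/(s+5)^5

Final answer: 24/(s+5)^5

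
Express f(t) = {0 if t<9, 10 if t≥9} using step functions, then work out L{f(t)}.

f(t) = 10·u(t-9). L{u(t-9)} = e^(-9s)/s, so L{f(t)} = 10·e^(-9s)/s

Final answer: 10·e^(-9s)/s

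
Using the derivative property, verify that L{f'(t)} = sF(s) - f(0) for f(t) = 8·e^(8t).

f'(t) = 64e^(8t). Direct: L{f'(t)} = 64/(s-8). Property: s·8/(s-8) - 8 = (8s - 8(s-8))/(s-8) = 64/(s-8). ✓

Final answer: 64/(s-8)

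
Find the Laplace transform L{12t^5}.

L{12t^5} = 12 · L{t^5} = 12 · 120/s^6 = 1440/s^6

Final answer: 1440/s^6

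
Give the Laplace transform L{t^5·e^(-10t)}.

L{t^n·e^(at)} = n!/(s-a)^(n+1), so L{t^5·e^(-10t)} = 120/(s+10)^6

Final answer: 120/(s+10)^6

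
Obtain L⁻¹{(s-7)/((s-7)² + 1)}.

Using frequency shift: L⁻¹{(s-a)/((s-a)² + b²)} = e^(at)cos(bt). Here a=7, b=1

Final answer: e^(7t)·cos(t)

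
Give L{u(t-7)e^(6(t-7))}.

u(t-a)f(t-a) with f(t)=e^(6t). L{e^(6t)} = 1/(s-6). By time shift: e^(-7s)/(s-6)

Final answer: e^(-7s)/(s-6)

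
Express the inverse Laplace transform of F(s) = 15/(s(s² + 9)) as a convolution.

15/(s(s² + 9)) = (1/s)·(15/(s² + 9)) = L{1}·L{5·sin(3t)}. So f(t) = 1*(5·sin(3t)) = ∫₀ᵗ 5·sin(3τ) dτ

Final answer: ∫₀ᵗ 5·sin(3τ) dτ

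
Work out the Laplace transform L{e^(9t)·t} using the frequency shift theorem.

L{e^(at)·t^n} = n!/(s-a)^(n+1), so L{e^(9t)·t} = 1/(s-9)^2

Final answer: 1/(s-9)^2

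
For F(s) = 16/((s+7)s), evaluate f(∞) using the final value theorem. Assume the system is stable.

f(∞) = lim_{s→0} sF(s) = lim_{s→0} 16/(s+7) = 16/7

Final answer: 16/7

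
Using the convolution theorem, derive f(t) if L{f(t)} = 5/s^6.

5/s^6 = (5/s)·(1/s^5) = L{5}·L{t^4/24}. By convolution, f(t) = 5*t^4/24 = ∫₀ᵗ 5·τ^4/24 dτ = 5·t^5/120

Final answer: 5·t^5/120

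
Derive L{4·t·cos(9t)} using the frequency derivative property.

L{cos(9t)} = s/(s² + 81). Derivative: d/ds[s/(s² + 81)] = [(s² + 81) - s·2s]/(s² + 81)² = (81 - s²)/(s² + 81)². So L{t·cos(9t)} = -F'(s) = (s² - 81)/(s² + 81)². Then L{4·t·cos(9t)} = 4·(s² - 81)/(s² + 81)²

Final answer: 4·(s² - 81)/(s² + 81)²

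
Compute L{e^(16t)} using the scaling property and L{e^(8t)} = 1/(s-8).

Using L{f(at)} = (1/a)F(s/a) with a=2 and f(t) = e^(8t): L{e^(16t)} = (1/2) · 1/((s/2)-8) = (1/2) · 2/(s-16) = 1/(s-16)

Final answer: 1/(s-16)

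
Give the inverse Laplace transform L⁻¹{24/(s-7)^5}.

L⁻¹{n!/(s-a)^(n+1)} = t^n·e^(at), so L⁻¹{24/(s-7)^5} = t^4·e^(7t)

Final answer: t^4·e^(7t)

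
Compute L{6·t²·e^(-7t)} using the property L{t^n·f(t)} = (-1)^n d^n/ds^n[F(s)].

L{e^(-7t)} = 1/(s+7). d/ds[1/(s+7)] = -1/(s+7)². d²/ds²[1/(s+7)] = 2/(s+7)³. So L{t²·e^(-7t)} = (-1)² · 2/(s+7)³ = 2/(s+7)³. Then L{6·t²·e^(-7t)} = 6·2/(s+7)³ = 12/(s+7)³

Final answer: 12/(s+7)³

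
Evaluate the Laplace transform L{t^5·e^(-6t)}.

L{t^n·e^(at)} = n!/(s-a)^(n+1), so L{t^5·e^(-6t)} = 120/(s+6)^6

Final answer: 120/(s+6)^6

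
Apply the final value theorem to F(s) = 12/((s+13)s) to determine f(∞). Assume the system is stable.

f(∞) = lim_{s→0} sF(s) = lim_{s→0} 12/(s+13) = 12/13

Final answer: 12/13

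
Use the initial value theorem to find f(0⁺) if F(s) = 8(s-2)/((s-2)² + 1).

f(0⁺) = lim_{s→∞} sF(s) = lim_{s→∞} 8s(s-2)/((s-2)² + 1) = 8

Final answer: 8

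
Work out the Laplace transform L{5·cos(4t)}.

L{cos(ωt)} = s/(s² + ω²), so L{cos(4t)} = s/(s² + 16). Then L{5·cos(4t)} = 5·s/(s² + 16) = 5s/(s² + 16)

Final answer: 5s/(s² + 16)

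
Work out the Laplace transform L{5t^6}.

L{5t^6} = 5 · L{t^6} = 5 · 720/s^7 = 3600/s^7

Final answer: 3600/s^7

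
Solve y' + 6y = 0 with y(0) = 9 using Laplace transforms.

L{y'} + 6L{y} = 0. sY - 9 + 6Y = 0. Y(s+6) = 9. Y = 9/(s+6)

Final answer: y(t) = 9e^(-6t)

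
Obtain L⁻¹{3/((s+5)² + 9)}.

Form: b/((s-a)² + b²) → e^(at)sin(bt). With a=-5, b=3

Final answer: e^(-5t)·sin(3t)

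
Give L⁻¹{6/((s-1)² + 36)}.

Form: b/((s-a)² + b²) → e^(at)sin(bt). With a=1, b=6

Final answer: e^t·sin(6t)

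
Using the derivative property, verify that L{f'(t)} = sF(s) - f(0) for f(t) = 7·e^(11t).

f'(t) = 77e^(11t). Direct: L{f'(t)} = 77/(s-11). Property: s·7/(s-11) - 7 = (7s - 7(s-11))/(s-11) = 77/(s-11). ✓

Final answer: 77/(s-11)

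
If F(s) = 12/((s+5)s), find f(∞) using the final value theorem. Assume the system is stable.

f(∞) = lim_{s→0} sF(s) = lim_{s→0} 12/(s+5) = 12/5

Final answer: 12/5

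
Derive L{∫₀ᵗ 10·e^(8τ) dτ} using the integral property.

L{∫₀ᵗ f(τ)dτ} = F(s)/s with F(s) = 10/(s-8), so L{∫₀ᵗ 10·e^(8τ) dτ} = 10/(s(s-8))

Final answer: 10/(s(s-8))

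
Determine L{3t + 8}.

L{3t + 8} = 3·L{t} + 8·L{1} = 3/s² + 8/s

Final answer: 3/s² + 8/s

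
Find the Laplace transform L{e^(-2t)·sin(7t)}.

L{e^(at)·sin(ωt)} = ω/((s-a)² + ω²), so L{e^(-2t)·sin(7t)} = 7/((s+2)² + 49)

Final answer: 7/((s+2)² + 49)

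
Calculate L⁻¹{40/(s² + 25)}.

This is the form c·a/(s² + a²) with a = 5, c = 8. L⁻¹ = 8·sin(5t)

Final answer: 8·sin(5t)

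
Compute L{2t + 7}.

L{2t + 7} = 2·L{t} + 7·L{1} = 2/s² + 7/s

Final answer: 2/s² + 7/s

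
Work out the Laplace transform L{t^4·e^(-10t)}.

L{t^n·e^(at)} = n!/(s-a)^(n+1), so L{t^4·e^(-10t)} = 24/(s+10)^5

Final answer: 24/(s+10)^5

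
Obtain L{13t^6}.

L{t^n} = n!/s^(n+1). So L{13t^6} = 13·6!/s^7 = 9360/s^7

Final answer: 9360/s^7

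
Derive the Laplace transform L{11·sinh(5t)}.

L{sinh(ωt)} = ω/(s² - ω²), so L{sinh(5t)} = 5/(s² - 25). Then L{11·sinh(5t)} = 11·5/(s² - 25) = 55/(s² - 25)

Final answer: 55/(s² - 25)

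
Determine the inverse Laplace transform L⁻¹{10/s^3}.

L⁻¹{n!/s^(n+1)} = t^n with n=2. So L⁻¹{2/s^3} = t^2, and L⁻¹{10/s^3} = (10/2)·t^2 = 5·t^2

Final answer: 5·t^2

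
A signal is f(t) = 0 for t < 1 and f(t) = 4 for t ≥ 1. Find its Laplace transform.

f(t) = 4·u(t-1). L{u(t-1)} = e^(-s)/s, so L{f(t)} = 4·e^(-s)/s

Final answer: 4·e^(-s)/s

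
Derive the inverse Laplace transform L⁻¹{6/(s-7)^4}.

L⁻¹{n!/(s-a)^(n+1)} = t^n·e^(at), so L⁻¹{6/(s-7)^4} = t^3·e^(7t)

Final answer: t^3·e^(7t)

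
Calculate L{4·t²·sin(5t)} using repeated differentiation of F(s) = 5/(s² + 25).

F(s) = 5/(s² + 25). F'(s) = -10s/(s² + 25)². F''(s) = -10(25 - 3s²)/(s² + 25)³ = (30s² - 250)/(s² + 25)³. So L{t²·sin(5t)} = (-1)² F''(s) = (30s² - 250)/(s² + 25)³. Then L{4·t²·sin(5t)} = 4·(30s² - 250)/(s² + 25)³ = (120s² - 1000)/(s² + 25)³

Final answer: (120s² - 1000)/(s² + 25)³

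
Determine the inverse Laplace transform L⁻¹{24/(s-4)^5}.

L⁻¹{n!/(s-a)^(n+1)} = t^n·e^(at), so L⁻¹{24/(s-4)^5} = t^4·e^(4t)

Final answer: t^4·e^(4t)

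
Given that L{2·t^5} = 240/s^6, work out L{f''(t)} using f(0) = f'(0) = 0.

L{f''(t)} = s²F(s) - sf(0) - f'(0) = s²·240/s^6 - 0 - 0 = 240/s^4

Final answer: 240/s^4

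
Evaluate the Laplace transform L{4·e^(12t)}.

L{e^(at)} = 1/(s-a), so L{e^(12t)} = 1/(s-12). Then L{4·e^(12t)} = 4/(s-12)

Final answer: 4/(s-12)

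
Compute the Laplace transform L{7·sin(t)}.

L{sin(ωt)} = ω/(s² + ω²), so L{sin(t)} = 1/(s² + 1). Then L{7·sin(t)} = 7·1/(s² + 1) = 7/(s² + 1)

Final answer: 7/(s² + 1)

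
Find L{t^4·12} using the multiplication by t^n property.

L{12} = 12/s. d^1/ds^1[1/s] = -1/s². d^2/ds^2[1/s] = 2/s^3. d^3/ds^3[1/s] = -6/s^4. d^4/ds^4[1/s] = 24/s^5. So L{t^4} = (-1)^{4}·24/s^5 = 24/s^5. Then L{t^4·12} = 12·24/s^5 = 288/s^5

Final answer: 288/s^5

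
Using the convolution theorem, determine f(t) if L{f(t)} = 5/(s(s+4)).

5/(s(s+4)) = (5/s)·(1/(s+4)) = L{5}·L{e^(-4t)}. By convolution, f(t) = 5*e^(-4t) = ∫₀ᵗ 5·e^(-4τ) dτ = 5·(1 - e^(-4t))/4

Final answer: 5·(1 - e^(-4t))/4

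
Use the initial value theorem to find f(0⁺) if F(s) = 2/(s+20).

f(0⁺) = lim_{s→∞} s·2/(s+20) = lim_{s→∞} 2s/(s+20) = 2

Final answer: 2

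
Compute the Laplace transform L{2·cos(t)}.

L{cos(ωt)} = s/(s² + ω²), so L{cos(t)} = s/(s² + 1). Then L{2·cos(t)} = 2·s/(s² + 1) = 2s/(s² + 1)

Final answer: 2s/(s² + 1)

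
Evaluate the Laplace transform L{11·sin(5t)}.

L{sin(ωt)} = ω/(s² + ω²), so L{sin(5t)} = 5/(s² + 25). Then L{11·sin(5t)} = 11·5/(s² + 25) = 55/(s² + 25)

Final answer: 55/(s² + 25)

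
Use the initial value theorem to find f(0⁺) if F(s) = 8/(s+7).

f(0⁺) = lim_{s→∞} s·8/(s+7) = lim_{s→∞} 8s/(s+7) = 8

Final answer: 8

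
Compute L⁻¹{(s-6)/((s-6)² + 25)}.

Using frequency shift: L⁻¹{(s-a)/((s-a)² + b²)} = e^(at)cos(bt). Here a=6, b=5

Final answer: e^(6t)·cos(5t)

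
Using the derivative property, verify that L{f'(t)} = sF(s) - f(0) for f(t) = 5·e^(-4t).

f'(t) = -20e^(-4t). Direct: L{f'(t)} = -20/(s+4). Property: s·5/(s+4) - 5 = (5s - 5(s+4))/(s+4) = -20/(s+4). ✓

Final answer: -20/(s+4)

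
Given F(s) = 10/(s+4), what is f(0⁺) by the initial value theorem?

f(0⁺) = lim_{s→∞} s·10/(s+4) = lim_{s→∞} 10s/(s+4) = 10

Final answer: 10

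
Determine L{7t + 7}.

L{7t + 7} = 7·L{t} + 7·L{1} = 7/s² + 7/s

Final answer: 7/s² + 7/s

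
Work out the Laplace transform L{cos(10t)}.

L{cos(ωt)} = s/(s² + ω²), so L{cos(10t)} = s/(s² + 100)

Final answer: s/(s² + 100)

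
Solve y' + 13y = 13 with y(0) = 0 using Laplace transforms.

sY + 13Y = 13/s. Y = 13/(s(s+13)). Partial fractions: Y = 1/s - 1/(s+13)

Final answer: y(t) = (1 - e^(-13t))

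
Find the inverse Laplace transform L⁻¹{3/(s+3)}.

L⁻¹{1/(s-a)} = e^(at), so L⁻¹{1/(s+3)} = e^(-3t), and L⁻¹{3/(s+3)} = 3·e^(-3t)

Final answer: 3·e^(-3t)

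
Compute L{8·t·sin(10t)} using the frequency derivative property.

L{sin(10t)} = 10/(s² + 100). By L{t·f(t)} = -F'(s): -d/ds[10/(s² + 100)] = -(10)·(-2s)/(s² + 100)² = 20s/(s² + 100)². Then L{8·t·sin(10t)} = 8·20s/(s² + 100)² = 160s/(s² + 100)²

Final answer: 160s/(s² + 100)²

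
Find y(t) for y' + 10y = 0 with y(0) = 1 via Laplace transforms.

L{y'} + 10L{y} = 0. sY - 1 + 10Y = 0. Y(s+10) = 1. Y = 1/(s+10)

Final answer: y(t) = e^(-10t)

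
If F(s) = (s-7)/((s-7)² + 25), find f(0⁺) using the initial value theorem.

f(0⁺) = lim_{s→∞} sF(s) = lim_{s→∞} s(s-7)/((s-7)² + 25) = 1

Final answer: 1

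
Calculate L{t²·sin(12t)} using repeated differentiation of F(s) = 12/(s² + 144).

F(s) = 12/(s² + 144). F'(s) = -24s/(s² + 144)². F''(s) = -24(144 - 3s²)/(s² + 144)³ = (72s² - 3456)/(s² + 144)³. So L{t²·sin(12t)} = (-1)² F''(s) = (72s² - 3456)/(s² + 144)³

Final answer: (72s² - 3456)/(s² + 144)³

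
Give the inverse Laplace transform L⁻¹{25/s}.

L⁻¹{c/s} = c, so L⁻¹{25/s} = 25

Final answer: 25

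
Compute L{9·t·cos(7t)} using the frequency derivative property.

L{cos(7t)} = s/(s² + 49). Derivative: d/ds[s/(s² + 49)] = [(s² + 49) - s·2s]/(s² + 49)² = (49 - s²)/(s² + 49)². So L{t·cos(7t)} = -F'(s) = (s² - 49)/(s² + 49)². Then L{9·t·cos(7t)} = 9·(s² - 49)/(s² + 49)²

Final answer: 9·(s² - 49)/(s² + 49)²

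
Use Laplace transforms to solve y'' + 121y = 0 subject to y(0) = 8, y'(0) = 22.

L{y''} + 121L{y} = 0. s²Y - 8s - 22 + 121Y = 0. Y(s² + 121) = 8s + 22. Y = (8s + 22)/(s² + 121). Inverting: y(t) = 8cos(11t) + 2sin(11t)

Final answer: y(t) = 8cos(11t) + 2sin(11t)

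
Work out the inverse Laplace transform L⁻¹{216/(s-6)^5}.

L⁻¹{n!/(s-a)^(n+1)} = t^n·e^(at) with n=4, a=6. So L⁻¹{24/(s-6)^5} = t^4·e^(6t), and L⁻¹{216/(s-6)^5} = (216/24)·t^4·e^(6t) = 9·t^4·e^(6t)

Final answer: 9·t^4·e^(6t)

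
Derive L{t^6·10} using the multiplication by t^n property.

L{10} = 10/s. d^1/ds^1[1/s] = -1/s². d^2/ds^2[1/s] = 2/s^3. d^3/ds^3[1/s] = -6/s^4. d^4/ds^4[1/s] = 24/s^5. d^5/ds^5[1/s] = -120/s^6. d^6/ds^6[1/s] = 720/s^7. So L{t^6} = (-1)^{6}·720/s^7 = 720/s^7. Then L{t^6·10} = 10·720/s^7 = 7200/s^7

Final answer: 7200/s^7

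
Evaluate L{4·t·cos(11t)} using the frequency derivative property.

L{cos(11t)} = s/(s² + 121). Derivative: d/ds[s/(s² + 121)] = [(s² + 121) - s·2s]/(s² + 121)² = (121 - s²)/(s² + 121)². So L{t·cos(11t)} = -F'(s) = (s² - 121)/(s² + 121)². Then L{4·t·cos(11t)} = 4·(s² - 121)/(s² + 121)²

Final answer: 4·(s² - 121)/(s² + 121)²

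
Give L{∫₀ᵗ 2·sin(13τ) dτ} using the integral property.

L{∫₀ᵗ f(τ)dτ} = F(s)/s with F(s) = 26/(s² + 169), so the result is (26/(s² + 169))/s = 26/(s(s² + 169))

Final answer: 26/(s(s² + 169))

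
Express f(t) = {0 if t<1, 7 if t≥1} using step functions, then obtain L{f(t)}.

f(t) = 7·u(t-1). L{u(t-1)} = e^(-s)/s, so L{f(t)} = 7·e^(-s)/s

Final answer: 7·e^(-s)/s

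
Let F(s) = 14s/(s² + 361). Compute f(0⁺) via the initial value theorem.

f(0⁺) = lim_{s→∞} s·14s/(s² + 361) = lim_{s→∞} 14s²/(s² + 361) = 14

Final answer: 14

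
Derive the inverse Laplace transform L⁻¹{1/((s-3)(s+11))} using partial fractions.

Decompose: A/(s-3) + B/(s+11). A = 1/14, B = -1/14. f(t) = (e^(3t) - e^(-11t))/14

Final answer: (e^(3t) - e^(-11t))/14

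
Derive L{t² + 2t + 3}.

L{t² + 2t + 3} = 2/s³ + 2/s² + 3/s = 2/s³ + 2/s² + 3/s

Final answer: 2/s³ + 2/s² + 3/s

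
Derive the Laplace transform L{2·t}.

L{t^n} = n!/s^(n+1), so L{t} = 1/s^2. Then L{2·t} = 2·1/s^2 = 2/s^2

Final answer: 2/s^2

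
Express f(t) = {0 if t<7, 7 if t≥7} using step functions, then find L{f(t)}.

f(t) = 7·u(t-7). L{u(t-7)} = e^(-7s)/s, so L{f(t)} = 7·e^(-7s)/s

Final answer: 7·e^(-7s)/s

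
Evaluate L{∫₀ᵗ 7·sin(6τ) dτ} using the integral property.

L{∫₀ᵗ f(τ)dτ} = F(s)/s with F(s) = 42/(s² + 36), so the result is (42/(s² + 36))/s = 42/(s(s² + 36))

Final answer: 42/(s(s² + 36))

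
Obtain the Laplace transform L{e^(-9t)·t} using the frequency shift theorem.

L{e^(at)·t^n} = n!/(s-a)^(n+1), so L{e^(-9t)·t} = 1/(s+9)^2

Final answer: 1/(s+9)^2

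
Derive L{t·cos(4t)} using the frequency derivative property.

L{cos(4t)} = s/(s² + 16). Derivative: d/ds[s/(s² + 16)] = [(s² + 16) - s·2s]/(s² + 16)² = (16 - s²)/(s² + 16)². So L{t·cos(4t)} = -F'(s) = (s² - 16)/(s² + 16)²

Final answer: (s² - 16)/(s² + 16)²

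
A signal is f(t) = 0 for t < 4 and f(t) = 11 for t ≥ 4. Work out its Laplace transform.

f(t) = 11·u(t-4). L{u(t-4)} = e^(-4s)/s, so L{f(t)} = 11·e^(-4s)/s

Final answer: 11·e^(-4s)/s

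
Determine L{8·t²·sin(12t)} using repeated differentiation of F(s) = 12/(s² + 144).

F(s) = 12/(s² + 144). F'(s) = -24s/(s² + 144)². F''(s) = -24(144 - 3s²)/(s² + 144)³ = (72s² - 3456)/(s² + 144)³. So L{t²·sin(12t)} = (-1)² F''(s) = (72s² - 3456)/(s² + 144)³. Then L{8·t²·sin(12t)} = 8·(72s² - 3456)/(s² + 144)³ = (576s² - 27648)/(s² + 144)³

Final answer: (576s² - 27648)/(s² + 144)³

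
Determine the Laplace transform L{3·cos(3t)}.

L{cos(ωt)} = s/(s² + ω²), so L{cos(3t)} = s/(s² + 9). Then L{3·cos(3t)} = 3·s/(s² + 9) = 3s/(s² + 9)

Final answer: 3s/(s² + 9)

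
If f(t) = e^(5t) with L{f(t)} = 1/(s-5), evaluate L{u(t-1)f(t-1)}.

Time shift theorem: L{u(t-a)f(t-a)} = e^(-as)F(s). Here a=1, F(s) = 1/(s-5), so L{u(t-1)f(t-1)} = e^(-s)·1/(s-5)

Final answer: e^(-s)·1/(s-5)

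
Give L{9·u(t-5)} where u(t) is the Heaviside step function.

L{u(t-a)} = e^(-as)/s. Here a=5, so L{u(t-5)} = e^(-5s)/s, and L{9·u(t-5)} = 9·e^(-5s)/s

Final answer: 9·e^(-5s)/s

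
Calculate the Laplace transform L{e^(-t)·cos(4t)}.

L{e^(at)·cos(ωt)} = (s-a)/((s-a)² + ω²), so L{e^(-t)·cos(4t)} = (s+1)/((s+1)² + 16)

Final answer: (s+1)/((s+1)² + 16)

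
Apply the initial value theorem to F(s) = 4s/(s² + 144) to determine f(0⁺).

f(0⁺) = lim_{s→∞} s·4s/(s² + 144) = lim_{s→∞} 4s²/(s² + 144) = 4

Final answer: 4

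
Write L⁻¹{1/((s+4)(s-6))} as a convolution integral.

1/((s+4)(s-6)) = (1/(s+4))·(1/(s-6)) = L{e^(-4t)}·L{e^(6t)}. So f(t) = e^(-4t)*e^(6t) = ∫₀ᵗ e^(-4τ)·e^(6(t-τ)) dτ

Final answer: ∫₀ᵗ e^(-4τ)·e^(6(t-τ)) dτ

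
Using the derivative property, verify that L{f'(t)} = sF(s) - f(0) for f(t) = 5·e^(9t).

f'(t) = 45e^(9t). Direct: L{f'(t)} = 45/(s-9). Property: s·5/(s-9) - 5 = (5s - 5(s-9))/(s-9) = 45/(s-9). ✓

Final answer: 45/(s-9)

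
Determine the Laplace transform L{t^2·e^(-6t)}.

L{t^n·e^(at)} = n!/(s-a)^(n+1), so L{t^2·e^(-6t)} = 2/(s+6)^3

Final answer: 2/(s+6)^3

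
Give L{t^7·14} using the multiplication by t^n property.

L{14} = 14/s. d^1/ds^1[1/s] = -1/s². d^2/ds^2[1/s] = 2/s^3. d^3/ds^3[1/s] = -6/s^4. d^4/ds^4[1/s] = 24/s^5. d^5/ds^5[1/s] = -120/s^6. d^6/ds^6[1/s] = 720/s^7. d^7/ds^7[1/s] = -5040/s^8. So L{t^7} = (-1)^{7}·-5040/s^8 = 5040/s^8. Then L{t^7·14} = 14·5040/s^8 = 70560/s^8

Final answer: 70560/s^8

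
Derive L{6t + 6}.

L{6t + 6} = 6·L{t} + 6·L{1} = 6/s² + 6/s

Final answer: 6/s² + 6/s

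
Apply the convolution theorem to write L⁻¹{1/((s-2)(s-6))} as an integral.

1/((s-2)(s-6)) = (1/(s-2))·(1/(s-6)) = L{e^(2t)}·L{e^(6t)}. So f(t) = e^(2t)*e^(6t) = ∫₀ᵗ e^(2τ)·e^(6(t-τ)) dτ

Final answer: ∫₀ᵗ e^(2τ)·e^(6(t-τ)) dτ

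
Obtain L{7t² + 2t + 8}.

L{7t² + 2t + 8} = 7·2/s³ + 2/s² + 8/s = 14/s³ + 2/s² + 8/s

Final answer: 14/s³ + 2/s² + 8/s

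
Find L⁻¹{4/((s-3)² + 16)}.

Form: b/((s-a)² + b²) → e^(at)sin(bt). With a=3, b=4

Final answer: e^(3t)·sin(4t)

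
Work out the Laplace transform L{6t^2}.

L{6t^2} = 6 · L{t^2} = 6 · 2/s^3 = 12/s^3

Final answer: 12/s^3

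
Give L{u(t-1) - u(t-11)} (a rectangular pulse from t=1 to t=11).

L{u(t-a)} = e^(-as)/s. L{u(t-1) - u(t-11)} = (e^(-s) - e^(-11s))/s

Final answer: (e^(-s) - e^(-11s))/s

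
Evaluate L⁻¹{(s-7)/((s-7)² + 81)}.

Using frequency shift: L⁻¹{(s-a)/((s-a)² + b²)} = e^(at)cos(bt). Here a=7, b=9

Final answer: e^(7t)·cos(9t)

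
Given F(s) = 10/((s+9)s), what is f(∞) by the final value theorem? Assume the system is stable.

f(∞) = lim_{s→0} sF(s) = lim_{s→0} 10/(s+9) = 10/9

Final answer: 10/9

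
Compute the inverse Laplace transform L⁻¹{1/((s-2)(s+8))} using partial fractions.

Decompose: A/(s-2) + B/(s+8). A = 1/10, B = -1/10. f(t) = (e^(2t) - e^(-8t))/10

Final answer: (e^(2t) - e^(-8t))/10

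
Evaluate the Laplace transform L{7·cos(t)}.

L{cos(ωt)} = s/(s² + ω²), so L{cos(t)} = s/(s² + 1). Then L{7·cos(t)} = 7·s/(s² + 1) = 7s/(s² + 1)

Final answer: 7s/(s² + 1)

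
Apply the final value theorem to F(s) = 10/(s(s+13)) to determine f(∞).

f(∞) = lim_{s→0} s·10/(s(s+13)) = lim_{s→0} 10/(s+13) = 10/13 = 10/13

Final answer: 10/13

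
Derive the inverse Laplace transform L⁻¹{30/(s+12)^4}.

L⁻¹{n!/(s-a)^(n+1)} = t^n·e^(at) with n=3, a=-12. So L⁻¹{6/(s+12)^4} = t^3·e^(-12t), and L⁻¹{30/(s+12)^4} = (30/6)·t^3·e^(-12t) = 5·t^3·e^(-12t)

Final answer: 5·t^3·e^(-12t)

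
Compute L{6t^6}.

L{t^n} = n!/s^(n+1). So L{6t^6} = 6·6!/s^7 = 4320/s^7

Final answer: 4320/s^7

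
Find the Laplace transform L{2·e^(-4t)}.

L{e^(at)} = 1/(s-a), so L{e^(-4t)} = 1/(s+4). Then L{2·e^(-4t)} = 2/(s+4)

Final answer: 2/(s+4)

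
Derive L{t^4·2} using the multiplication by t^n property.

L{2} = 2/s. d^1/ds^1[1/s] = -1/s². d^2/ds^2[1/s] = 2/s^3. d^3/ds^3[1/s] = -6/s^4. d^4/ds^4[1/s] = 24/s^5. So L{t^4} = (-1)^{4}·24/s^5 = 24/s^5. Then L{t^4·2} = 2·24/s^5 = 48/s^5

Final answer: 48/s^5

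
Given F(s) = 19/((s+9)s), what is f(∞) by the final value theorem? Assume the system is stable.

f(∞) = lim_{s→0} sF(s) = lim_{s→0} 19/(s+9) = 19/9

Final answer: 19/9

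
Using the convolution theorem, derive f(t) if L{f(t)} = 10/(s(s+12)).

10/(s(s+12)) = (10/s)·(1/(s+12)) = L{10}·L{e^(-12t)}. By convolution, f(t) = 10*e^(-12t) = ∫₀ᵗ 10·e^(-12τ) dτ = 10·(1 - e^(-12t))/12

Final answer: 10·(1 - e^(-12t))/12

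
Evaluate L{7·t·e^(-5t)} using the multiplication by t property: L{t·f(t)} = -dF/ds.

Using L{t^n·e^(at)} = n!/(s-a)^(n+1), L{t·e^(-5t)} = 1/(s+5)^2, so L{7·t·e^(-5t)} = 7·1/(s+5)^2 = 7/(s+5)^2

Final answer: 7/(s+5)^2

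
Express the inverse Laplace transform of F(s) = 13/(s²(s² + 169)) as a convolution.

13/(s²(s² + 169)) = (1/s²)·(13/(s² + 169)) = L{t}·L{sin(13t)}. So f(t) = t*(sin(13t)) = ∫₀ᵗ τ·sin(13(t-τ)) dτ

Final answer: ∫₀ᵗ τ·sin(13(t-τ)) dτ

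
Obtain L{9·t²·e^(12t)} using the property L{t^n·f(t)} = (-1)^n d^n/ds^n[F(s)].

L{e^(12t)} = 1/(s-12). d/ds[1/(s-12)] = -1/(s-12)². d²/ds²[1/(s-12)] = 2/(s-12)³. So L{t²·e^(12t)} = (-1)² · 2/(s-12)³ = 2/(s-12)³. Then L{9·t²·e^(12t)} = 9·2/(s-12)³ = 18/(s-12)³

Final answer: 18/(s-12)³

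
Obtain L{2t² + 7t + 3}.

L{2t² + 7t + 3} = 2·2/s³ + 7/s² + 3/s = 4/s³ + 7/s² + 3/s

Final answer: 4/s³ + 7/s² + 3/s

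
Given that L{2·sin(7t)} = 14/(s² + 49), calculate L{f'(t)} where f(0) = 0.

L{f'(t)} = s·F(s) - f(0) = s·14/(s² + 49) - 0 = 14s/(s² + 49)

Final answer: 14s/(s² + 49)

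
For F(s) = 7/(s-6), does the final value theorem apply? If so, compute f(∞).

sF(s) = 7s/(s-6) has a pole at s = 6 in the right half-plane. Theorem does NOT apply (unstable system; f(t) = 7·e^(6t) grows without bound).

Final answer: Not applicable (unstable)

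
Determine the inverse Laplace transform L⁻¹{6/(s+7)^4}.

L⁻¹{n!/(s-a)^(n+1)} = t^n·e^(at) with n=3, a=-7. So L⁻¹{6/(s+7)^4} = t^3·e^(-7t)

Final answer: t^3·e^(-7t)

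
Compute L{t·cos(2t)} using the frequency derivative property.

L{cos(2t)} = s/(s² + 4). Derivative: d/ds[s/(s² + 4)] = [(s² + 4) - s·2s]/(s² + 4)² = (4 - s²)/(s² + 4)². So L{t·cos(2t)} = -F'(s) = (s² - 4)/(s² + 4)²

Final answer: (s² - 4)/(s² + 4)²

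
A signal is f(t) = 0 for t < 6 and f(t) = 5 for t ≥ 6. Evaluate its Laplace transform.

f(t) = 5·u(t-6). L{u(t-6)} = e^(-6s)/s, so L{f(t)} = 5·e^(-6s)/s

Final answer: 5·e^(-6s)/s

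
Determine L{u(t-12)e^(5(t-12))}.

u(t-a)f(t-a) with f(t)=e^(5t). L{e^(5t)} = 1/(s-5). By time shift: e^(-12s)/(s-5)

Final answer: e^(-12s)/(s-5)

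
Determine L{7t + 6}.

L{7t + 6} = 7·L{t} + 6·L{1} = 7/s² + 6/s

Final answer: 7/s² + 6/s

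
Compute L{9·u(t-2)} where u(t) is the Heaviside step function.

L{u(t-a)} = e^(-as)/s. Here a=2, so L{u(t-2)} = e^(-2s)/s, and L{9·u(t-2)} = 9·e^(-2s)/s

Final answer: 9·e^(-2s)/s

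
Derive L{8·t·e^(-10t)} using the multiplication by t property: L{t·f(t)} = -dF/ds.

Using L{t^n·e^(at)} = n!/(s-a)^(n+1), L{t·e^(-10t)} = 1/(s+10)^2, so L{8·t·e^(-10t)} = 8·1/(s+10)^2 = 8/(s+10)^2

Final answer: 8/(s+10)^2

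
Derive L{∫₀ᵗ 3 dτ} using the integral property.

L{∫₀ᵗ f(τ)dτ} = F(s)/s with f(t) = 3. F(s) = 3/s, so L{∫₀ᵗ 3 dτ} = (3/s)/s = 3/s². (Check: ∫₀ᵗ 3 dτ = 3t.)

Final answer: 3/s²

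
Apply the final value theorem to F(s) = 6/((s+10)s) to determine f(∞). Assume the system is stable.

f(∞) = lim_{s→0} sF(s) = lim_{s→0} 6/(s+10) = 3/5

Final answer: 3/5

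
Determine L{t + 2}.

L{t + 2} = L{t} + 2·L{1} = 1/s² + 2/s

Final answer: 1/s² + 2/s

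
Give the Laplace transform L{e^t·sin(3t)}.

L{e^(at)·sin(ωt)} = ω/((s-a)² + ω²), so L{e^t·sin(3t)} = 3/((s-1)² + 9)

Final answer: 3/((s-1)² + 9)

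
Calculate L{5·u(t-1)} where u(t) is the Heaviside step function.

L{u(t-a)} = e^(-as)/s. Here a=1, so L{u(t-1)} = e^(-s)/s, and L{5·u(t-1)} = 5·e^(-s)/s

Final answer: 5·e^(-s)/s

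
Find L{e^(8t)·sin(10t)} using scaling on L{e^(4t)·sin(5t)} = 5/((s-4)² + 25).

Scaling with a=2: L{e^(8t)·sin(10t)} = (1/2) · 5/((s/2-4)² + 25). Simplifying: 10/((s-8)² + 100)

Final answer: 10/((s-8)² + 100)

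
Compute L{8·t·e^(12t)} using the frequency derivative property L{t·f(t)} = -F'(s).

L{e^(12t)} = 1/(s-12). By frequency derivative: L{t·e^(12t)} = -d/ds[1/(s-12)] = -(-1)/(s-12)² = 1/(s-12)². Then L{8·t·e^(12t)} = 8·1/(s-12)² = 8/(s-12)²

Final answer: 8/(s-12)²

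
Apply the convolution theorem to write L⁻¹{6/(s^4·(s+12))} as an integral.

6/(s^4·(s+12)) = (6/s^4)·(1/(s+12)) = L{t^3}·L{e^(-12t)}. So f(t) = t^3*e^(-12t) = ∫₀ᵗ τ^3·e^(-12(t-τ)) dτ

Final answer: ∫₀ᵗ τ^3·e^(-12(t-τ)) dτ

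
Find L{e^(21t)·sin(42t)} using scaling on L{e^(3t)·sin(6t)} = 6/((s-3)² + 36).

Scaling with a=7: L{e^(21t)·sin(42t)} = (1/7) · 6/((s/7-3)² + 36). Simplifying: 42/((s-21)² + 1764)

Final answer: 42/((s-21)² + 1764)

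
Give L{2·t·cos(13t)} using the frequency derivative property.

L{cos(13t)} = s/(s² + 169). Derivative: d/ds[s/(s² + 169)] = [(s² + 169) - s·2s]/(s² + 169)² = (169 - s²)/(s² + 169)². So L{t·cos(13t)} = -F'(s) = (s² - 169)/(s² + 169)². Then L{2·t·cos(13t)} = 2·(s² - 169)/(s² + 169)²

Final answer: 2·(s² - 169)/(s² + 169)²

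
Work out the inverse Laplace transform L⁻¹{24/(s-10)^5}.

L⁻¹{n!/(s-a)^(n+1)} = t^n·e^(at), so L⁻¹{24/(s-10)^5} = t^4·e^(10t)

Final answer: t^4·e^(10t)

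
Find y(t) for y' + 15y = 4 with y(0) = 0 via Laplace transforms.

sY + 15Y = 4/s. Y = 4/(s(s+15)). Partial fractions: Y = 4/15/s - 4/15/(s+15)

Final answer: y(t) = 4/15(1 - e^(-15t))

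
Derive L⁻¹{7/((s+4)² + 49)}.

Form: b/((s-a)² + b²) → e^(at)sin(bt). With a=-4, b=7

Final answer: e^(-4t)·sin(7t)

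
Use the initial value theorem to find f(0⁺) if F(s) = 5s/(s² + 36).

f(0⁺) = lim_{s→∞} s·5s/(s² + 36) = lim_{s→∞} 5s²/(s² + 36) = 5

Final answer: 5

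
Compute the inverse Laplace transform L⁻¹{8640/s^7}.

L⁻¹{n!/s^(n+1)} = t^n with n=6. So L⁻¹{720/s^7} = t^6, and L⁻¹{8640/s^7} = (8640/720)·t^6 = 12·t^6

Final answer: 12·t^6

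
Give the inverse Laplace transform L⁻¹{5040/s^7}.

L⁻¹{n!/s^(n+1)} = t^n with n=6. So L⁻¹{720/s^7} = t^6, and L⁻¹{5040/s^7} = (5040/720)·t^6 = 7·t^6

Final answer: 7·t^6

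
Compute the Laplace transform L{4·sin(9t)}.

L{sin(ωt)} = ω/(s² + ω²), so L{sin(9t)} = 9/(s² + 81). Then L{4·sin(9t)} = 4·9/(s² + 81) = 36/(s² + 81)

Final answer: 36/(s² + 81)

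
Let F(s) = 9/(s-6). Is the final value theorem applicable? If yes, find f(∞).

sF(s) = 9s/(s-6) has a pole at s = 6 in the right half-plane. Theorem does NOT apply (unstable system; f(t) = 9·e^(6t) grows without bound).

Final answer: Not applicable (unstable)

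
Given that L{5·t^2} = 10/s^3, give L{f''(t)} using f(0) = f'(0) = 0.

L{f''(t)} = s²F(s) - sf(0) - f'(0) = s²·10/s^3 - 0 - 0 = 10/s

Final answer: 10/s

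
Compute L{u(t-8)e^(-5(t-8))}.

u(t-a)f(t-a) with f(t)=e^(-5t). L{e^(-5t)} = 1/(s+5). By time shift: e^(-8s)/(s+5)

Final answer: e^(-8s)/(s+5)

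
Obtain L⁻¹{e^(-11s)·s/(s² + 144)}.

L⁻¹{s/(s² + 144)} = cos(12t). By the time shift theorem, L⁻¹{e^(-as)F(s)} = u(t-a)f(t-a) with a=11, so L⁻¹{e^(-11s)·s/(s² + 144)} = u(t-11)·cos(12(t-11))

Final answer: u(t-11)·cos(12(t-11))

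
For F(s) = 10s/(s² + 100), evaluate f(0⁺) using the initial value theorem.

f(0⁺) = lim_{s→∞} s·10s/(s² + 100) = lim_{s→∞} 10s²/(s² + 100) = 10

Final answer: 10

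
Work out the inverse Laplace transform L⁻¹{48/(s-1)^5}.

L⁻¹{n!/(s-a)^(n+1)} = t^n·e^(at) with n=4, a=1. So L⁻¹{24/(s-1)^5} = t^4·e^t, and L⁻¹{48/(s-1)^5} = (48/24)·t^4·e^t = 2·t^4·e^t

Final answer: 2·t^4·e^t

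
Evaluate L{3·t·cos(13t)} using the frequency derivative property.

L{cos(13t)} = s/(s² + 169). Derivative: d/ds[s/(s² + 169)] = [(s² + 169) - s·2s]/(s² + 169)² = (169 - s²)/(s² + 169)². So L{t·cos(13t)} = -F'(s) = (s² - 169)/(s² + 169)². Then L{3·t·cos(13t)} = 3·(s² - 169)/(s² + 169)²

Final answer: 3·(s² - 169)/(s² + 169)²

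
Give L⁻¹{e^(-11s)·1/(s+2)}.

L⁻¹{1/(s+2)} = e^(-2t). By the time shift theorem, L⁻¹{e^(-as)F(s)} = u(t-a)f(t-a) with a=11, so L⁻¹{e^(-11s)·1/(s+2)} = u(t-11)·e^(-2(t-11))

Final answer: u(t-11)·e^(-2(t-11))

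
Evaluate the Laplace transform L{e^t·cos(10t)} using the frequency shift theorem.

Frequency shift: L{e^(at)f(t)} = F(s-a). L{e^t·cos(10t)} = (s-1)/((s-1)² + 100)

Final answer: (s-1)/((s-1)² + 100)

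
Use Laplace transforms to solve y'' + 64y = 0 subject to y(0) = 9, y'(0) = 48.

L{y''} + 64L{y} = 0. s²Y - 9s - 48 + 64Y = 0. Y(s² + 64) = 9s + 48. Y = (9s + 48)/(s² + 64). Inverting: y(t) = 9cos(8t) + 6sin(8t)

Final answer: y(t) = 9cos(8t) + 6sin(8t)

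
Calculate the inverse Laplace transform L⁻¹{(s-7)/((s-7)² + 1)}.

Using frequency shift, L⁻¹{(s-7)/((s-7)² + 1)} = e^(7t)·cos(t)

Final answer: e^(7t)·cos(t)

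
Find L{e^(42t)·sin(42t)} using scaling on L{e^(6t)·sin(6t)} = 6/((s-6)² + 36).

Scaling with a=7: L{e^(42t)·sin(42t)} = (1/7) · 6/((s/7-6)² + 36). Simplifying: 42/((s-42)² + 1764)

Final answer: 42/((s-42)² + 1764)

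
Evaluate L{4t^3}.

L{t^n} = n!/s^(n+1). So L{4t^3} = 4·3!/s^4 = 24/s^4

Final answer: 24/s^4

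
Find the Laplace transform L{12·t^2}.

L{t^n} = n!/s^(n+1), so L{t^2} = 2/s^3. Then L{12·t^2} = 12·2/s^3 = 24/s^3

Final answer: 24/s^3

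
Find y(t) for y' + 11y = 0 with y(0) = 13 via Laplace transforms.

L{y'} + 11L{y} = 0. sY - 13 + 11Y = 0. Y(s+11) = 13. Y = 13/(s+11)

Final answer: y(t) = 13e^(-11t)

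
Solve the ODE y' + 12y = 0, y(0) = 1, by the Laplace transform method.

L{y'} + 12L{y} = 0. sY - 1 + 12Y = 0. Y(s+12) = 1. Y = 1/(s+12)

Final answer: y(t) = e^(-12t)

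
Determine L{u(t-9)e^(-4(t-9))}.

u(t-a)f(t-a) with f(t)=e^(-4t). L{e^(-4t)} = 1/(s+4). By time shift: e^(-9s)/(s+4)

Final answer: e^(-9s)/(s+4)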